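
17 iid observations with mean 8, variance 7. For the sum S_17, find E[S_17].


E[S_n] = n*E[X_1] = 17*8 = 136

136


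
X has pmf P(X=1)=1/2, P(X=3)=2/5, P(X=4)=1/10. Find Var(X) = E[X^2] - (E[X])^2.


E[X] = 21/10, E[X^2] = 57/10
Var(X) = E[X^2] - (E[X])^2 = 57/10 - (21/10)^2 = 129/100

129/100


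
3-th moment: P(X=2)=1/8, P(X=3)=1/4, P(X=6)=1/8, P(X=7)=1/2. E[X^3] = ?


E[X^3] = sum(x^3 * P(x))
= 8*1/8 + 27*1/4 + 216*1/8 + 343*1/2
= 825/4

825/4


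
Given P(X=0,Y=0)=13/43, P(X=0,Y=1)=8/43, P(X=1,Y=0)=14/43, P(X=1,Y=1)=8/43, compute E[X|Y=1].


P(Y=1) = 16/43
E[X|Y=1] = (0*8 + 1*8)/16 = 8/16 = 1/2

1/2


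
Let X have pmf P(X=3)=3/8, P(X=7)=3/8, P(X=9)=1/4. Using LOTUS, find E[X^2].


E[X^2] = sum(g(x)*P(x))
= 9*3/8 + 49*3/8 + 81*1/4
= 42

42


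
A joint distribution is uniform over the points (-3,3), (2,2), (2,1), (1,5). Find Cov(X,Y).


E[X]=1/2, E[Y]=11/4, E[XY]=1/2
Cov(X,Y) = E[XY] - E[X]E[Y] = 1/2 - 1/2*11/4 = -7/8

-7/8


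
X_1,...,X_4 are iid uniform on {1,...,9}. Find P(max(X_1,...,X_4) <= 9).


P(max <= 9) = P(all X_i <= 9) = (P(X_1 <= 9))^4
= (9/9)^4 = 1^4 = 1

1


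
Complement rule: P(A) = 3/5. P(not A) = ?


P(A') = 1 - P(A) = 1 - 3/5 = 2/5

2/5


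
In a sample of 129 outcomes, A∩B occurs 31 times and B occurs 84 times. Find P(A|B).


P(A|B) = P(A∩B)/P(B) = (31/129)/(84/129) = 31/84

31/84


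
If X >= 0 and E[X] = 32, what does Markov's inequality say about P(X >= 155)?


Markov: P(X >= a) <= E[X]/a
P(X >= 155) <= 32/155

32/155


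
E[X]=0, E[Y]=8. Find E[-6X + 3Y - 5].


E[-6X + 3Y - 5] = -6*E[X] + 3*E[Y] - 5
= (-6)*(0) + (3)*(8) + (-5)
= 0 + 24 - 5 = 19

19


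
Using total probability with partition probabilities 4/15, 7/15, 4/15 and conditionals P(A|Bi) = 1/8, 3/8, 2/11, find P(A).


P(A) = P(A|B1)P(B1) + P(A|B2)P(B2) + P(A|B3)P(B3)
= 1/8*4/15 + 3/8*7/15 + 2/11*4/15
= 1/30 + 7/40 + 8/165 = 113/440

113/440


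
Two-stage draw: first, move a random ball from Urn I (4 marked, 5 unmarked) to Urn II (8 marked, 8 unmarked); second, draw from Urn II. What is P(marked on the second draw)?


P(transfer marked) = 4/9; P(transfer unmarked) = 5/9
If marked transferred: Urn II has 9 marked of 17, so P(marked|marked moved) = 9/17
If unmarked transferred: Urn II has 8 marked of 17, so P(marked|unmarked moved) = 8/17
By total probability: P(marked) = 4/9*9/17 + 5/9*8/17 = 76/153

76/153


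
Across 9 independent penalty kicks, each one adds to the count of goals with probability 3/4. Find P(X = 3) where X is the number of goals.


P(X=3) = C(9,3) * p^3 * (1-p)^6
= 84 * 27/64 * 1/4096
= 567/65536

567/65536


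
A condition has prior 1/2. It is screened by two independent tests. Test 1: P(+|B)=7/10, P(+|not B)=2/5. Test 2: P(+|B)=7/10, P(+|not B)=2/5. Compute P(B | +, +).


After test 1: P(+) = 7/10*1/2 + 2/5*1/2 = 11/20
P(B|+) = (7/20)/(11/20) = 7/11
After test 2 (use post1 as new prior): P(+) = 7/10*7/11 + 2/5*4/11 = 13/22
P(B|+,+) = (49/110)/(13/22) = 49/65

49/65


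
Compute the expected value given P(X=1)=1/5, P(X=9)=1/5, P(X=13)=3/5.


E[X] = sum(x * P(x))
= 1*1/5 + 9*1/5 + 13*3/5
= 49/5

49/5


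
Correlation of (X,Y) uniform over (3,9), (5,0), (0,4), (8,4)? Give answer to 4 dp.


Cov(X,Y) = -2.2500, Var(X) = 8.5000, Var(Y) = 10.1875
rho = Cov/(sqrt(VarX)*sqrt(VarY)) = -0.2418

-0.2418


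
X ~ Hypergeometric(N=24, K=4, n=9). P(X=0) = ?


P(X=0) = C(4,0)*C(20,9) / C(24,9)
= 1*167960 / 1307504
= 167960/1307504 = 65/506

65/506


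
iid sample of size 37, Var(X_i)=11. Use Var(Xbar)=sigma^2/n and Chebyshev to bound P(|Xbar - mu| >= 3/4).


Var(Xbar) = Var(X)/n = 11/37
Chebyshev: P(|Xbar-mu| >= 3/4) <= Var(Xbar)/(3/4)^2 = (11/37)/(9/16) = 176/333

176/333


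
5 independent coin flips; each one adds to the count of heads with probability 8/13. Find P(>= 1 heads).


P(at least one) = 1 - P(none)
P(none) = (1 - 8/13)^5 = (5/13)^5 = 3125/371293
P(at least one) = 1 - 3125/371293 = 368168/371293

368168/371293


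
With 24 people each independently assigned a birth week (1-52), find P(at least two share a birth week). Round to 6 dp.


P(all different) = prod((52-i)/52 for i=0..23) = 0.001732
P(at least one match) = 1 - 0.001732 = 0.998268

0.998268


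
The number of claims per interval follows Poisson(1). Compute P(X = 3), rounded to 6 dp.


P(X=3) = e^(-1) * 1^3 / 3!
≈ 0.3678794412 * 1 / 6
≈ 0.061313

0.061313


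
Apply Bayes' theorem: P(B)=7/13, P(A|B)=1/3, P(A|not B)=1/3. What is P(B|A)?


P(A) = P(A|B)P(B) + P(A|B')P(B') = 1/3*7/13 + 1/3*6/13 = 1/3
P(B|A) = P(A|B)P(B)/P(A) = (7/39)/(1/3) = 7/13

7/13


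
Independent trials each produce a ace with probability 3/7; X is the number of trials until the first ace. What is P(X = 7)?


P(X=7) = (1-p)^6 * p = (4/7)^6 * 3/7
= 4096/117649 * 3/7 = 12288/823543

12288/823543


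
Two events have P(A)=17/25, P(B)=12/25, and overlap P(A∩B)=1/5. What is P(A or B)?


P(A∪B) = P(A) + P(B) - P(A∩B)
= 17/25 + 12/25 - 1/5 = 24/25

24/25


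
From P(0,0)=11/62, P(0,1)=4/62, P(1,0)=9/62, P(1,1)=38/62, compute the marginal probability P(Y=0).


P(Y=0) = P(0,0)+P(1,0) = 11/62 + 9/62 = 20/62 = 10/31

10/31


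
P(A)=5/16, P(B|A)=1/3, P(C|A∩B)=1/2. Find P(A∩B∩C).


P(A∩B∩C) = P(A) * P(B|A) * P(C|A∩B)
= 5/16 * 1/3 * 1/2
= 5/48 * 1/2 = 5/96

5/96


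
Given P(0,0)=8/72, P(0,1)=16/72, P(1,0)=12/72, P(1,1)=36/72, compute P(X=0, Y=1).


Read from table: P(X=0, Y=1) = 16/72 = 2/9

2/9


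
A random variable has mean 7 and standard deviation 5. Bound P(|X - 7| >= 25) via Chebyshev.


k = 25/5 = 5
Chebyshev: P(|X-mu| >= k*sigma) <= 1/k^2 = 1/5^2 = 1/25

1/25


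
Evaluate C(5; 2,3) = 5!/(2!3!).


5! = 120
Denominator: 2!=2 * 3!=6
Coefficient = 120 / 12 = 10

10


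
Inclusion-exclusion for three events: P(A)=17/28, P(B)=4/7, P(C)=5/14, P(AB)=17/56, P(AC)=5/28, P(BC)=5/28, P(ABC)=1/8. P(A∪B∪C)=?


P(A∪B∪C) = P(A)+P(B)+P(C) - P(AB)-P(AC)-P(BC) + P(ABC)
= 17/28+4/7+5/14 - 17/56-5/28-5/28 + 1/8
= 1

1


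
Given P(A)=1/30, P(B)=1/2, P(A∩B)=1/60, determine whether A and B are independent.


P(A)*P(B) = 1/30*1/2 = 1/60
P(A∩B) = 1/60, which equals P(A)P(B), so independent

Yes, A and B are independent


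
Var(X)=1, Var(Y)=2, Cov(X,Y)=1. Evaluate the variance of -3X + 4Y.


Var(-3X + 4Y) = (-3)^2*Var(X) + 4^2*Var(Y) + 2*(-3)*4*Cov(X,Y)
= 9*1 + 16*2 - 24*1
= 9 + 32 - 24 = 17

17


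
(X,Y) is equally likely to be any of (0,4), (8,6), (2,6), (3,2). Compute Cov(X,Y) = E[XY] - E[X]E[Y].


E[X]=13/4, E[Y]=9/2, E[XY]=33/2
Cov(X,Y) = E[XY] - E[X]E[Y] = 33/2 - 13/4*9/2 = 15/8

15/8


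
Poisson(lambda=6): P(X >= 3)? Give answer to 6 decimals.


P(X>=3) = 1 - P(X<=2) = 1 - (e^(-6)*6^0/0! + e^(-6)*6^1/1! + e^(-6)*6^2/2!)
≈ 1 - (0.0024787522 + 0.0148725131 + 0.0446175392)
= 1 - 0.0619688045 = 0.9380311955
≈ 0.938031

0.938031


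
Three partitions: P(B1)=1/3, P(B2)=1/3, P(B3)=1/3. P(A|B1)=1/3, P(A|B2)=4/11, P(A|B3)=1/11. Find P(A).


P(A) = P(A|B1)P(B1) + P(A|B2)P(B2) + P(A|B3)P(B3)
= 1/3*1/3 + 4/11*1/3 + 1/11*1/3
= 1/9 + 4/33 + 1/33 = 26/99

26/99


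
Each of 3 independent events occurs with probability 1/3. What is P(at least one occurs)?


P(at least one) = 1 - P(none)
P(none) = (1 - 1/3)^3 = (2/3)^3 = 8/27
P(at least one) = 1 - 8/27 = 19/27

19/27


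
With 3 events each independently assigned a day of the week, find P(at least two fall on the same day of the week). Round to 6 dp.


P(all different) = prod((7-i)/7 for i=0..2) = 0.612245
P(at least one match) = 1 - 0.612245 = 0.387755

0.387755


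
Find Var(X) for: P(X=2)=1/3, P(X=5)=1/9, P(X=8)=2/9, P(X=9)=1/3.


E[X] = 6, E[X^2] = 136/3
Var(X) = E[X^2] - (E[X])^2 = 136/3 - (6)^2 = 28/3

28/3


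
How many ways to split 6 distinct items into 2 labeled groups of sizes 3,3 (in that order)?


6! = 720
Denominator: 3!=6 * 3!=6
Coefficient = 720 / 36 = 20

20


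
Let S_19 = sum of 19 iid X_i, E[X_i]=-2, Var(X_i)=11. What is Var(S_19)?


By independence, Var(S_n) = n*Var(X_1) = 19*11 = 209

209


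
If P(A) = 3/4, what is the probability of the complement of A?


P(A') = 1 - P(A) = 1 - 3/4 = 1/4

1/4


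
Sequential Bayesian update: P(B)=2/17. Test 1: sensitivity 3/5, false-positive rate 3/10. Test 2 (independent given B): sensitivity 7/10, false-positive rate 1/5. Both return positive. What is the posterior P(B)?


After test 1: P(+) = 3/5*2/17 + 3/10*15/17 = 57/170
P(B|+) = (6/85)/(57/170) = 4/19
After test 2 (use post1 as new prior): P(+) = 7/10*4/19 + 1/5*15/19 = 29/95
P(B|+,+) = (14/95)/(29/95) = 14/29

14/29


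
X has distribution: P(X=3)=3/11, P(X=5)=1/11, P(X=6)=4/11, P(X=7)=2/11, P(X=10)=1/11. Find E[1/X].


E[1/X] = sum(g(x)*P(x))
= 1/3*3/11 + 1/5*1/11 + 1/6*4/11 + 1/7*2/11 + 1/10*1/11
= 43/210

43/210


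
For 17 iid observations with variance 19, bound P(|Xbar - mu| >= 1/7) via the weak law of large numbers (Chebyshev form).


Var(Xbar) = Var(X)/n = 19/17
Chebyshev: P(|Xbar-mu| >= 1/7) <= Var(Xbar)/(1/7)^2 = (19/17)/(1/49) = 931/17
Bound exceeds 1, so trivial bound: 1

1


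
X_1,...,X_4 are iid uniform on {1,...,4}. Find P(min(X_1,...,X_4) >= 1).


P(min >= 1) = P(all X_i >= 1) = (P(X_1 >= 1))^4
= (4/4)^4 = 1^4 = 1

1


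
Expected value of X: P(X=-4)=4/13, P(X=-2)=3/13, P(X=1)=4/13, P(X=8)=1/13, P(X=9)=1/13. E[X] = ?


E[X] = sum(x * P(x))
= -4*4/13 - 2*3/13 + 1*4/13 + 8*1/13 + 9*1/13
= -1/13

-1/13


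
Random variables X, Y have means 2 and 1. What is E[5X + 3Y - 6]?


E[5X + 3Y - 6] = 5*E[X] + 3*E[Y] - 6
= (5)*(2) + (3)*(1) + (-6)
= 10 + 3 - 6 = 7

7


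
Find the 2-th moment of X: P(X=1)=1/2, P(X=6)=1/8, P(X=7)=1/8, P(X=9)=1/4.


E[X^2] = sum(x^2 * P(x))
= 1*1/2 + 36*1/8 + 49*1/8 + 81*1/4
= 251/8

251/8


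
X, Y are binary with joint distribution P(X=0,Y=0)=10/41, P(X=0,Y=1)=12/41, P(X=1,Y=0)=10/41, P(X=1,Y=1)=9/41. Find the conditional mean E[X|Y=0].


P(Y=0) = 20/41
E[X|Y=0] = (0*10 + 1*10)/20 = 10/20 = 1/2

1/2


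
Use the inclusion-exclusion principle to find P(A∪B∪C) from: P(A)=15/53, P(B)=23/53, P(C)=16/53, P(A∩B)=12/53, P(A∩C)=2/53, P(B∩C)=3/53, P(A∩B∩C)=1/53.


P(A∪B∪C) = P(A)+P(B)+P(C) - P(AB)-P(AC)-P(BC) + P(ABC)
= 15/53+23/53+16/53 - 12/53-2/53-3/53 + 1/53
= 38/53

38/53


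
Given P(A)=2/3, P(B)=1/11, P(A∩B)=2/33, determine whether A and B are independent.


P(A)*P(B) = 2/3*1/11 = 2/33
P(A∩B) = 2/33, which equals P(A)P(B), so independent

Yes, A and B are independent


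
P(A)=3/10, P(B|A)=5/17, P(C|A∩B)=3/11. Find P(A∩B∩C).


P(A∩B∩C) = P(A) * P(B|A) * P(C|A∩B)
= 3/10 * 5/17 * 3/11
= 3/34 * 3/11 = 9/374

9/374


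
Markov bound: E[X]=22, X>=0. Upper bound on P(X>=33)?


Markov: P(X >= a) <= E[X]/a
P(X >= 33) <= 22/33 = 2/3

2/3


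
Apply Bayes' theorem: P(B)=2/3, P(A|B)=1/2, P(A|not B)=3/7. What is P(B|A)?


P(A) = P(A|B)P(B) + P(A|B')P(B') = 1/2*2/3 + 3/7*1/3 = 10/21
P(B|A) = P(A|B)P(B)/P(A) = (1/3)/(10/21) = 7/10

7/10


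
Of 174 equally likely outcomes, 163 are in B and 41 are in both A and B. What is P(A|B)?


P(A|B) = P(A∩B)/P(B) = (41/174)/(163/174) = 41/163

41/163


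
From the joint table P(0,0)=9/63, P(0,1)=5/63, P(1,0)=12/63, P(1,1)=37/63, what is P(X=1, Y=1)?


Read from table: P(X=1, Y=1) = 37/63

37/63


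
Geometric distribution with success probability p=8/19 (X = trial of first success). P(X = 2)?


P(X=2) = (1-p)^1 * p = (11/19)^1 * 8/19
= 11/19 * 8/19 = 88/361

88/361


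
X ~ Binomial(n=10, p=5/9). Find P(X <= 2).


P(X<=2) = P(X=0) + P(X=1) + P(X=2)
= 1048576/3486784401 + 13107200/3486784401 + 8192000/387420489
= 9764864/387420489

9764864/387420489


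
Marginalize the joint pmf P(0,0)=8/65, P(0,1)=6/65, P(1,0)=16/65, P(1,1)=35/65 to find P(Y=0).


P(Y=0) = P(0,0)+P(1,0) = 8/65 + 16/65 = 24/65

24/65


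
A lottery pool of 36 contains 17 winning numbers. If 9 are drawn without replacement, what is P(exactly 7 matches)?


P(X=7) = C(17,7)*C(19,2) / C(36,9)
= 19448*171 / 94143280
= 3325608/94143280 = 2223/62930

2223/62930


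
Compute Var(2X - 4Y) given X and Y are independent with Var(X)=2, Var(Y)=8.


Independence => Cov(X,Y)=0
Var(2X - 4Y) = 2^2*Var(X) + (-4)^2*Var(Y)
= 4*2 + 16*8 = 136

136


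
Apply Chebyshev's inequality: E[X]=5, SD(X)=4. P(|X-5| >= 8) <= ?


k = 8/4 = 2
Chebyshev: P(|X-mu| >= k*sigma) <= 1/k^2 = 1/2^2 = 1/4

1/4


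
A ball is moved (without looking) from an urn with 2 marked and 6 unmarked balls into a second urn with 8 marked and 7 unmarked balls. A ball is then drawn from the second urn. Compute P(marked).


P(transfer marked) = 2/8 = 1/4; P(transfer unmarked) = 3/4
If marked transferred: Urn II has 9 marked of 16, so P(marked|marked moved) = 9/16
If unmarked transferred: Urn II has 8 marked of 16, so P(marked|unmarked moved) = 1/2
By total probability: P(marked) = 1/4*9/16 + 3/4*1/2 = 33/64

33/64


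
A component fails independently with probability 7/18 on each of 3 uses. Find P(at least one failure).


P(at least one) = 1 - P(none)
P(none) = (1 - 7/18)^3 = (11/18)^3 = 1331/5832
P(at least one) = 1 - 1331/5832 = 4501/5832

4501/5832


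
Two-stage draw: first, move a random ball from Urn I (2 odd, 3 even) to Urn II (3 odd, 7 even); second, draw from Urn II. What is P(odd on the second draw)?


P(transfer odd) = 2/5; P(transfer even) = 3/5
If odd transferred: Urn II has 4 odd of 11, so P(odd|odd moved) = 4/11
If even transferred: Urn II has 3 odd of 11, so P(odd|even moved) = 3/11
By total probability: P(odd) = 2/5*4/11 + 3/5*3/11 = 17/55

17/55


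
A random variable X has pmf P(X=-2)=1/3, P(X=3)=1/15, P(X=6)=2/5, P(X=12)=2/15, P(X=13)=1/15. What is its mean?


E[X] = sum(x * P(x))
= -2*1/3 + 3*1/15 + 6*2/5 + 12*2/15 + 13*1/15
= 22/5

22/5


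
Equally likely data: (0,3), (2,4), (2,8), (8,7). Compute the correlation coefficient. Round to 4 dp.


Cov(X,Y) = 3.5000, Var(X) = 9.0000, Var(Y) = 4.2500
rho = Cov/(sqrt(VarX)*sqrt(VarY)) = 0.5659

0.5659


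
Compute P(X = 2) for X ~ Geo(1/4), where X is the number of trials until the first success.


P(X=2) = (1-p)^1 * p = (3/4)^1 * 1/4
= 3/4 * 1/4 = 3/16

3/16


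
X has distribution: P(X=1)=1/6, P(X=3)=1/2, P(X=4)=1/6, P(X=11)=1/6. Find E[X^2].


E[X^2] = sum(g(x)*P(x))
= 1*1/6 + 9*1/2 + 16*1/6 + 121*1/6
= 55/2

55/2


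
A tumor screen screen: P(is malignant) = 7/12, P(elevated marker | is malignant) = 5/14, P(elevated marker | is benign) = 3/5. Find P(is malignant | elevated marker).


P(A) = P(A|B)P(B) + P(A|B')P(B') = 5/14*7/12 + 3/5*5/12 = 11/24
P(B|A) = P(A|B)P(B)/P(A) = (5/24)/(11/24) = 5/11

5/11


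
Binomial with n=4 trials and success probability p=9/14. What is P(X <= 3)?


P(X<=3) = P(X=0) + P(X=1) + P(X=2) + P(X=3)
= 625/38416 + 1125/9604 + 6075/19208 + 3645/9604
= 31855/38416

31855/38416


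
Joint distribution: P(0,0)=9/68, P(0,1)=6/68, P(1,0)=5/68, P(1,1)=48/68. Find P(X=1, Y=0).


Read from table: P(X=1, Y=0) = 5/68

5/68


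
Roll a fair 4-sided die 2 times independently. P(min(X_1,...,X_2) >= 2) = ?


P(min >= 2) = P(all X_i >= 2) = (P(X_1 >= 2))^2
= (3/4)^2 = 9/16

9/16


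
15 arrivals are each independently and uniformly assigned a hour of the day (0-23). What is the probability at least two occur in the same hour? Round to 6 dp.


P(all different) = prod((24-i)/24 for i=0..14) = 0.003387
P(at least one match) = 1 - 0.003387 = 0.996613

0.996613


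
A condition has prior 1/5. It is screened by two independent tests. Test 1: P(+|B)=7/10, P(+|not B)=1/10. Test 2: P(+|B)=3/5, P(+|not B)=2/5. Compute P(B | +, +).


After test 1: P(+) = 7/10*1/5 + 1/10*4/5 = 11/50
P(B|+) = (7/50)/(11/50) = 7/11
After test 2 (use post1 as new prior): P(+) = 3/5*7/11 + 2/5*4/11 = 29/55
P(B|+,+) = (21/55)/(29/55) = 21/29

21/29


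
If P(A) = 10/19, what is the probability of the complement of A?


P(A') = 1 - P(A) = 1 - 10/19 = 9/19

9/19


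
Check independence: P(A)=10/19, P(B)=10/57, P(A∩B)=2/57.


P(A)*P(B) = 10/19*10/57 = 100/1083
P(A∩B) = 2/57 != 100/1083, so not independent

No, A and B are not independent


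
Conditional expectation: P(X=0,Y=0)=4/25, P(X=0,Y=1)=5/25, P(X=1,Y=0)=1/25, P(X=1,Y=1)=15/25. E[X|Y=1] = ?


P(Y=1) = 20/25
E[X|Y=1] = (0*5 + 1*15)/20 = 15/20 = 3/4

3/4


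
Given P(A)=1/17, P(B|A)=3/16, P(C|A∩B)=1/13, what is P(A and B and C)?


P(A∩B∩C) = P(A) * P(B|A) * P(C|A∩B)
= 1/17 * 3/16 * 1/13
= 3/272 * 1/13 = 3/3536

3/3536


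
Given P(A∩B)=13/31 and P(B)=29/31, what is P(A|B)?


P(A|B) = P(A∩B)/P(B) = (13/31)/(29/31) = 13/29

13/29


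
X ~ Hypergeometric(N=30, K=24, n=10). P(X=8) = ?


P(X=8) = C(24,8)*C(6,2) / C(30,10)
= 735471*15 / 30045015
= 11032065/30045015 = 969/2639

969/2639


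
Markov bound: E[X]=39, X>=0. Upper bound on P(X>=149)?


Markov: P(X >= a) <= E[X]/a
P(X >= 149) <= 39/149

39/149


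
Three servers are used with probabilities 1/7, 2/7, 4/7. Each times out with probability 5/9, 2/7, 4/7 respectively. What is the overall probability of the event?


P(A) = P(A|B1)P(B1) + P(A|B2)P(B2) + P(A|B3)P(B3)
= 5/9*1/7 + 2/7*2/7 + 4/7*4/7
= 5/63 + 4/49 + 16/49 = 215/441

215/441


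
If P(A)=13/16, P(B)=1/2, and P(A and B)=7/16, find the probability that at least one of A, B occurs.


P(A∪B) = P(A) + P(B) - P(A∩B)
= 13/16 + 1/2 - 7/16 = 7/8

7/8


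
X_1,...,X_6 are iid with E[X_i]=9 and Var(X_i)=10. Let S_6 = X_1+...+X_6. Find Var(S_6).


By independence, Var(S_n) = n*Var(X_1) = 6*10 = 60

60


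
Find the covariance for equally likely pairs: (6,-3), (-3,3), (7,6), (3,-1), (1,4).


E[X]=14/5, E[Y]=9/5, E[XY]=16/5
Cov(X,Y) = E[XY] - E[X]E[Y] = 16/5 - 14/5*9/5 = -46/25

-46/25


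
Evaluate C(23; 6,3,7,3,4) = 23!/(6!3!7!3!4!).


23! = 25852016738884976640000
Denominator: 6!=720 * 3!=6 * 7!=5040 * 3!=6 * 4!=24
Coefficient = 25852016738884976640000 / 3135283200 = 8245512475200

8245512475200


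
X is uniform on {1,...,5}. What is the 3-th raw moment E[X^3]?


E[X^3] = (1/5) * sum(x^3 for x=1..5)
= 225/5 = 45

45


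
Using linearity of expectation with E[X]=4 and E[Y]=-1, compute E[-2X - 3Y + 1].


E[-2X - 3Y + 1] = -2*E[X] - 3*E[Y] + 1
= (-2)*(4) + (-3)*(-1) + (1)
= -8 + 3 + 1 = -4

-4


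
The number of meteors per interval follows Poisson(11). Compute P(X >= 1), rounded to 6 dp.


P(X>=1) = 1 - P(X<=0) = 1 - (e^(-11)*11^0/0!)
≈ 1 - 0.0000167017 = 0.9999832983
≈ 0.999983

0.999983


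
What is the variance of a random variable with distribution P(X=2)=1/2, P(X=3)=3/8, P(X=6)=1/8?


E[X] = 23/8, E[X^2] = 79/8
Var(X) = E[X^2] - (E[X])^2 = 79/8 - (23/8)^2 = 103/64

103/64


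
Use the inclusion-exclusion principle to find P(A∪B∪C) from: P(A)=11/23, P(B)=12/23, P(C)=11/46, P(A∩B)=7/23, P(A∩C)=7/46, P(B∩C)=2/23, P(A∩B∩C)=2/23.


P(A∪B∪C) = P(A)+P(B)+P(C) - P(AB)-P(AC)-P(BC) + P(ABC)
= 11/23+12/23+11/46 - 7/23-7/46-2/23 + 2/23
= 18/23

18/23


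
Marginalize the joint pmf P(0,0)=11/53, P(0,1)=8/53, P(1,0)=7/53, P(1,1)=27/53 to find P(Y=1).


P(Y=1) = P(0,1)+P(1,1) = 8/53 + 27/53 = 35/53

35/53


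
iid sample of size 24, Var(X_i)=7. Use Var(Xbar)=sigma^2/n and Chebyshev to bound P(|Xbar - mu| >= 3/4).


Var(Xbar) = Var(X)/n = 7/24
Chebyshev: P(|Xbar-mu| >= 3/4) <= Var(Xbar)/(3/4)^2 = (7/24)/(9/16) = 14/27

14/27


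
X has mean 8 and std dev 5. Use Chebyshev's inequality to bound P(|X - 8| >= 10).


k = 10/5 = 2
Chebyshev: P(|X-mu| >= k*sigma) <= 1/k^2 = 1/2^2 = 1/4

1/4


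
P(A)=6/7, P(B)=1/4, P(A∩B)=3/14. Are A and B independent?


P(A)*P(B) = 6/7*1/4 = 3/14
P(A∩B) = 3/14, which equals P(A)P(B), so independent

Yes, A and B are independent


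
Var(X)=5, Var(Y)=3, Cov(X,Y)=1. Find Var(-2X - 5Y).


Var(-2X - 5Y) = (-2)^2*Var(X) + (-5)^2*Var(Y) + 2*(-2)*(-5)*Cov(X,Y)
= 4*5 + 25*3 + 20*1
= 20 + 75 + 20 = 115

115


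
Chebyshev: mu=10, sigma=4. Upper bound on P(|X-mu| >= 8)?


k = 8/4 = 2
Chebyshev: P(|X-mu| >= k*sigma) <= 1/k^2 = 1/2^2 = 1/4

1/4


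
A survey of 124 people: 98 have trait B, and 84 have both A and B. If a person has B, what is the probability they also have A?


P(A|B) = P(A∩B)/P(B) = (84/124)/(98/124) = 84/98 = 6/7

6/7


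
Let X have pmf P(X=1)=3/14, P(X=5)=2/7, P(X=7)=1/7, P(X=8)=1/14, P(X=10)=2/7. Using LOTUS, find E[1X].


E[1X] = sum(g(x)*P(x))
= 1*3/14 + 5*2/7 + 7*1/7 + 8*1/14 + 10*2/7
= 85/14

85/14


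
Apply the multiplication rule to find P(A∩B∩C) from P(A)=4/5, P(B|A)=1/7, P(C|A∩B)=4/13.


P(A∩B∩C) = P(A) * P(B|A) * P(C|A∩B)
= 4/5 * 1/7 * 4/13
= 4/35 * 4/13 = 16/455

16/455


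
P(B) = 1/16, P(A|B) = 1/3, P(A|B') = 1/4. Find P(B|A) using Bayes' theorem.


P(A) = P(A|B)P(B) + P(A|B')P(B') = 1/3*1/16 + 1/4*15/16 = 49/192
P(B|A) = P(A|B)P(B)/P(A) = (1/48)/(49/192) = 4/49

4/49


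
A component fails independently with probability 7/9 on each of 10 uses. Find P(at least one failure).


P(at least one) = 1 - P(none)
P(none) = (1 - 7/9)^10 = (2/9)^10 = 1024/3486784401
P(at least one) = 1 - 1024/3486784401 = 3486783377/3486784401

3486783377/3486784401


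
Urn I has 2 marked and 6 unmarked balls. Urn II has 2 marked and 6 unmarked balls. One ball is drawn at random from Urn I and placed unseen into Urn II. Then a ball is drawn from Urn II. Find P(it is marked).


P(transfer marked) = 2/8 = 1/4; P(transfer unmarked) = 3/4
If marked transferred: Urn II has 3 marked of 9, so P(marked|marked moved) = 1/3
If unmarked transferred: Urn II has 2 marked of 9, so P(marked|unmarked moved) = 2/9
By total probability: P(marked) = 1/4*1/3 + 3/4*2/9 = 1/4

1/4


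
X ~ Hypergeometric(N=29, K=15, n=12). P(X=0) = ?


P(X=0) = C(15,0)*C(14,12) / C(29,12)
= 1*91 / 51895935
= 91/51895935 = 1/570285

1/570285


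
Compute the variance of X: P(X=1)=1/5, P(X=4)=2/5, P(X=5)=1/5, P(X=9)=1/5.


E[X] = 23/5, E[X^2] = 139/5
Var(X) = E[X^2] - (E[X])^2 = 139/5 - (23/5)^2 = 166/25

166/25


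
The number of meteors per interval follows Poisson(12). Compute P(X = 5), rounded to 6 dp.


P(X=5) = e^(-12) * 12^5 / 5!
≈ 0.000006144212353 * 248832 / 120
≈ 0.012741

0.012741


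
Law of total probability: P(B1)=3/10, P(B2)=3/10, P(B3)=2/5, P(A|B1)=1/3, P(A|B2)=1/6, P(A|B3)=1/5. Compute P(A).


P(A) = P(A|B1)P(B1) + P(A|B2)P(B2) + P(A|B3)P(B3)
= 1/3*3/10 + 1/6*3/10 + 1/5*2/5
= 1/10 + 1/20 + 2/25 = 23/100

23/100


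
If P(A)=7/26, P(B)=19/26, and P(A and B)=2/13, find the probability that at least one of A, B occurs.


P(A∪B) = P(A) + P(B) - P(A∩B)
= 7/26 + 19/26 - 2/13 = 11/13

11/13


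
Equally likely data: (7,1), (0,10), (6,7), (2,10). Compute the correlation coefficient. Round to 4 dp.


Cov(X,Y) = -9.0000, Var(X) = 8.1875, Var(Y) = 13.5000
rho = Cov/(sqrt(VarX)*sqrt(VarY)) = -0.8561

-0.8561


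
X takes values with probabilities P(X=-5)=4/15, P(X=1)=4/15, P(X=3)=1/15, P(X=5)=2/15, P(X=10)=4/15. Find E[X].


E[X] = sum(x * P(x))
= -5*4/15 + 1*4/15 + 3*1/15 + 5*2/15 + 10*4/15
= 37/15

37/15


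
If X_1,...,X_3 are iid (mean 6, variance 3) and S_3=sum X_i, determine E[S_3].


E[S_n] = n*E[X_1] = 3*6 = 18

18


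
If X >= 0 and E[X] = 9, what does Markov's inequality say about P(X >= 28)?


Markov: P(X >= a) <= E[X]/a
P(X >= 28) <= 9/28

9/28


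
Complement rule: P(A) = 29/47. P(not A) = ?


P(A') = 1 - P(A) = 1 - 29/47 = 18/47

18/47


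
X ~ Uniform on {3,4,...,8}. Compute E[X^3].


E[X^3] = (1/6) * sum(x^3 for x=3..8)
= 1287/6 = 429/2

429/2


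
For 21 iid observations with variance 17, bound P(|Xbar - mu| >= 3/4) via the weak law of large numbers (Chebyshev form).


Var(Xbar) = Var(X)/n = 17/21
Chebyshev: P(|Xbar-mu| >= 3/4) <= Var(Xbar)/(3/4)^2 = (17/21)/(9/16) = 272/189
Bound exceeds 1, so trivial bound: 1

1


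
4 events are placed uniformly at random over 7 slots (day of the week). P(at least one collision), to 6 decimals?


P(all different) = prod((7-i)/7 for i=0..3) = 0.349854
P(at least one match) = 1 - 0.349854 = 0.650146

0.650146


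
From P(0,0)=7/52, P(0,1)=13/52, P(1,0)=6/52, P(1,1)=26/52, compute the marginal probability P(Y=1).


P(Y=1) = P(0,1)+P(1,1) = 13/52 + 26/52 = 39/52 = 3/4

3/4


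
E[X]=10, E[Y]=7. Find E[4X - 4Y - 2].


E[4X - 4Y - 2] = 4*E[X] - 4*E[Y] - 2
= (4)*(10) + (-4)*(7) + (-2)
= 40 - 28 - 2 = 10

10


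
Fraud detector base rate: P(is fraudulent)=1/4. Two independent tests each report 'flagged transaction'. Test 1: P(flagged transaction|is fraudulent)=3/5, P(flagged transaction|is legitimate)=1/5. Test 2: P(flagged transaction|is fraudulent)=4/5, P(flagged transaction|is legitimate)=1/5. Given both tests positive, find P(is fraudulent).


After test 1: P(+) = 3/5*1/4 + 1/5*3/4 = 3/10
P(B|+) = (3/20)/(3/10) = 1/2
After test 2 (use post1 as new prior): P(+) = 4/5*1/2 + 1/5*1/2 = 1/2
P(B|+,+) = (2/5)/(1/2) = 4/5

4/5


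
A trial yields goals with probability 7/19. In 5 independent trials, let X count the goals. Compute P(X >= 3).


P(X>=3) = P(X=3) + P(X=4) + P(X=5)
= 493920/2476099 + 144060/2476099 + 16807/2476099
= 654787/2476099

654787/2476099


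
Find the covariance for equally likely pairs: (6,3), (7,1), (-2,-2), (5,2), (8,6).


E[X]=24/5, E[Y]=2, E[XY]=87/5
Cov(X,Y) = E[XY] - E[X]E[Y] = 87/5 - 24/5*2 = 39/5

39/5


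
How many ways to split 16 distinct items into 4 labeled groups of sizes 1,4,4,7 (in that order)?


16! = 20922789888000
Denominator: 1!=1 * 4!=24 * 4!=24 * 7!=5040
Coefficient = 20922789888000 / 2903040 = 7207200

7207200


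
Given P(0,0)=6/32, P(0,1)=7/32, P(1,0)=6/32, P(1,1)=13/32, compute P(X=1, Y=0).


Read from table: P(X=1, Y=0) = 6/32 = 3/16

3/16


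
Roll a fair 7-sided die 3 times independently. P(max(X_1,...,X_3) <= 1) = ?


P(max <= 1) = P(all X_i <= 1) = (P(X_1 <= 1))^3
= (1/7)^3 = 1/343

1/343


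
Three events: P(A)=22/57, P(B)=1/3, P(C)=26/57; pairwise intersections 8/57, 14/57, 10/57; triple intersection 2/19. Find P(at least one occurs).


P(A∪B∪C) = P(A)+P(B)+P(C) - P(AB)-P(AC)-P(BC) + P(ABC)
= 22/57+1/3+26/57 - 8/57-14/57-10/57 + 2/19
= 41/57

41/57


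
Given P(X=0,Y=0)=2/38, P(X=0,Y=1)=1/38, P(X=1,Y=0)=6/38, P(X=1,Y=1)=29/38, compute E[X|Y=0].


P(Y=0) = 8/38
E[X|Y=0] = (0*2 + 1*6)/8 = 6/8 = 3/4

3/4


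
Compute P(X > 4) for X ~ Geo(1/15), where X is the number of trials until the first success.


P(X > 4) = P(first 4 trials all fail) = (1-p)^4 = (14/15)^4 = 38416/50625

38416/50625


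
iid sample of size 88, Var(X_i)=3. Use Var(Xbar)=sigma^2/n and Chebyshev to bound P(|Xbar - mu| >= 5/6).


Var(Xbar) = Var(X)/n = 3/88
Chebyshev: P(|Xbar-mu| >= 5/6) <= Var(Xbar)/(5/6)^2 = (3/88)/(25/36) = 27/550

27/550


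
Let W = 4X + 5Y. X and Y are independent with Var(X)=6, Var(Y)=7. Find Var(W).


Independence => Cov(X,Y)=0
Var(4X + 5Y) = 4^2*Var(X) + 5^2*Var(Y)
= 16*6 + 25*7 = 271

271


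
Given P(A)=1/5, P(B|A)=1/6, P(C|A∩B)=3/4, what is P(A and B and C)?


P(A∩B∩C) = P(A) * P(B|A) * P(C|A∩B)
= 1/5 * 1/6 * 3/4
= 1/30 * 3/4 = 1/40

1/40


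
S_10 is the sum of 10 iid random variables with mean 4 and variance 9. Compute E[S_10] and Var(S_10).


E[S_n] = n*mu = 10*4 = 40
Var(S_n) = n*sigma^2 = 10*9 = 90

E[S_10]=40, Var(S_10)=90


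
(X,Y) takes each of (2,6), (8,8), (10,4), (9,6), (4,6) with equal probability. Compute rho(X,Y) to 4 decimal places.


Cov(X,Y) = -0.8000, Var(X) = 9.4400, Var(Y) = 1.6000
rho = Cov/(sqrt(VarX)*sqrt(VarY)) = -0.2058

-0.2058


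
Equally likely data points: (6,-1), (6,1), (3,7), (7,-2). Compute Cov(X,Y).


E[X]=11/2, E[Y]=5/4, E[XY]=7/4
Cov(X,Y) = E[XY] - E[X]E[Y] = 7/4 - 11/2*5/4 = -41/8

-41/8


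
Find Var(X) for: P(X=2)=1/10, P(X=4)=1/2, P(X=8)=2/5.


E[X] = 27/5, E[X^2] = 34
Var(X) = E[X^2] - (E[X])^2 = 34 - (27/5)^2 = 121/25

121/25


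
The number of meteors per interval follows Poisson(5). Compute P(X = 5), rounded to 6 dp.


P(X=5) = e^(-5) * 5^5 / 5!
≈ 0.006737946999 * 3125 / 120
≈ 0.175467

0.175467


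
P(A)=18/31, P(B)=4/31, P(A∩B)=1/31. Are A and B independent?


P(A)*P(B) = 18/31*4/31 = 72/961
P(A∩B) = 1/31 != 72/961, so not independent

No, A and B are not independent


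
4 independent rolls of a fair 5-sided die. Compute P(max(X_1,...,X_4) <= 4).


P(max <= 4) = P(all X_i <= 4) = (P(X_1 <= 4))^4
= (4/5)^4 = 256/625

256/625


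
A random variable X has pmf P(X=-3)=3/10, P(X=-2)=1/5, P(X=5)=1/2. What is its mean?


E[X] = sum(x * P(x))
= -3*3/10 - 2*1/5 + 5*1/2
= 6/5

6/5


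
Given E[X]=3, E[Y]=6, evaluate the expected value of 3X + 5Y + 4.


E[3X + 5Y + 4] = 3*E[X] + 5*E[Y] + 4
= (3)*(3) + (5)*(6) + (4)
= 9 + 30 + 4 = 43

43


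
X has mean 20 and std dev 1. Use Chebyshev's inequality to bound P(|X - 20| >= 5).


k = 5/1 = 5
Chebyshev: P(|X-mu| >= k*sigma) <= 1/k^2 = 1/5^2 = 1/25

1/25


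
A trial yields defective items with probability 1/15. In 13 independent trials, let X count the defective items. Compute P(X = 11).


P(X=11) = C(13,11) * p^11 * (1-p)^2
= 78 * 1/8649755859375 * 196/225
= 5096/648731689453125

5096/648731689453125


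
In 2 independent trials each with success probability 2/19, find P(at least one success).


P(at least one) = 1 - P(none)
P(none) = (1 - 2/19)^2 = (17/19)^2 = 289/361
P(at least one) = 1 - 289/361 = 72/361

72/361


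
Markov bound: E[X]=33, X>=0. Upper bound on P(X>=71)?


Markov: P(X >= a) <= E[X]/a
P(X >= 71) <= 33/71

33/71


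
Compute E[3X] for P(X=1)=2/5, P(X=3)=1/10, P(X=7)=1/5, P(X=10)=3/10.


E[3X] = sum(g(x)*P(x))
= 3*2/5 + 9*1/10 + 21*1/5 + 30*3/10
= 153/10

153/10


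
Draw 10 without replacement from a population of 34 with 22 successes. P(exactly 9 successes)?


P(X=9) = C(22,9)*C(12,1) / C(34,10)
= 497420*12 / 131128140
= 5969040/131128140 = 532/11687

532/11687


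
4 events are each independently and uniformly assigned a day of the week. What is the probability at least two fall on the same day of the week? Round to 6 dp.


P(all different) = prod((7-i)/7 for i=0..3) = 0.349854
P(at least one match) = 1 - 0.349854 = 0.650146

0.650146


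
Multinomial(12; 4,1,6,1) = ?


12! = 479001600
Denominator: 4!=24 * 1!=1 * 6!=720 * 1!=1
Coefficient = 479001600 / 17280 = 27720

27720


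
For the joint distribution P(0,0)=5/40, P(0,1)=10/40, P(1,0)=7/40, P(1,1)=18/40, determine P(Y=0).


P(Y=0) = P(0,0)+P(1,0) = 5/40 + 7/40 = 12/40 = 3/10

3/10


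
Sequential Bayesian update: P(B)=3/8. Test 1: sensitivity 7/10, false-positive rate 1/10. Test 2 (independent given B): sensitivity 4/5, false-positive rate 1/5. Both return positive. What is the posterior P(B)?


After test 1: P(+) = 7/10*3/8 + 1/10*5/8 = 13/40
P(B|+) = (21/80)/(13/40) = 21/26
After test 2 (use post1 as new prior): P(+) = 4/5*21/26 + 1/5*5/26 = 89/130
P(B|+,+) = (42/65)/(89/130) = 84/89

84/89


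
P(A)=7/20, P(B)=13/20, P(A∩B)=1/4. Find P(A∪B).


P(A∪B) = P(A) + P(B) - P(A∩B)
= 7/20 + 13/20 - 1/4 = 3/4

3/4


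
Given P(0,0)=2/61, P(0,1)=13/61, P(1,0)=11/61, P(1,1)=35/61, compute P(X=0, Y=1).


Read from table: P(X=0, Y=1) = 13/61

13/61


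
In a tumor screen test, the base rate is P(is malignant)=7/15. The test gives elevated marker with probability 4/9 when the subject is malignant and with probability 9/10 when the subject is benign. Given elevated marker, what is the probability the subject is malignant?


P(A) = P(A|B)P(B) + P(A|B')P(B') = 4/9*7/15 + 9/10*8/15 = 464/675
P(B|A) = P(A|B)P(B)/P(A) = (28/135)/(464/675) = 35/116

35/116


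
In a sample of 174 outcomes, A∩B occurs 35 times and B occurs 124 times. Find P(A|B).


P(A|B) = P(A∩B)/P(B) = (35/174)/(124/174) = 35/124

35/124


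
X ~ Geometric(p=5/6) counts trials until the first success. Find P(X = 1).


P(X=1) = (1-p)^0 * p = (1/6)^0 * 5/6
= 1 * 5/6 = 5/6

5/6


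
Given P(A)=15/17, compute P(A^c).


P(A') = 1 - P(A) = 1 - 15/17 = 2/17

2/17


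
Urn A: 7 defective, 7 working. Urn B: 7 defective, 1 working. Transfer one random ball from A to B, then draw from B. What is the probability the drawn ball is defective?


P(transfer defective) = 7/14 = 1/2; P(transfer working) = 1/2
If defective transferred: Urn II has 8 defective of 9, so P(defective|defective moved) = 8/9
If working transferred: Urn II has 7 defective of 9, so P(defective|working moved) = 7/9
By total probability: P(defective) = 1/2*8/9 + 1/2*7/9 = 5/6

5/6


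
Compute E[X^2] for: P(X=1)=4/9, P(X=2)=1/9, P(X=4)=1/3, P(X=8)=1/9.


E[X^2] = sum(x^2 * P(x))
= 1*4/9 + 4*1/9 + 16*1/3 + 64*1/9
= 40/3

40/3


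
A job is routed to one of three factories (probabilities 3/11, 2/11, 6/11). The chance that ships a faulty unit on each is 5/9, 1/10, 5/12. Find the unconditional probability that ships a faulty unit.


P(A) = P(A|B1)P(B1) + P(A|B2)P(B2) + P(A|B3)P(B3)
= 5/9*3/11 + 1/10*2/11 + 5/12*6/11
= 5/33 + 1/55 + 5/22 = 131/330

131/330


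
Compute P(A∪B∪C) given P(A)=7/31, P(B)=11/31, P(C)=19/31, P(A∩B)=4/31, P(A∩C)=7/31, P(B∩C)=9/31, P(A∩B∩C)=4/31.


P(A∪B∪C) = P(A)+P(B)+P(C) - P(AB)-P(AC)-P(BC) + P(ABC)
= 7/31+11/31+19/31 - 4/31-7/31-9/31 + 4/31
= 21/31

21/31


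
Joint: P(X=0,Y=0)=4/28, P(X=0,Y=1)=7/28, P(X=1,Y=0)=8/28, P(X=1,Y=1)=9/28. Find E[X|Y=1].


P(Y=1) = 16/28
E[X|Y=1] = (0*7 + 1*9)/16 = 9/16

9/16


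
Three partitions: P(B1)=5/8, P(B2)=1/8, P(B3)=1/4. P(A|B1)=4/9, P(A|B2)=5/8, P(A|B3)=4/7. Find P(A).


P(A) = P(A|B1)P(B1) + P(A|B2)P(B2) + P(A|B3)P(B3)
= 4/9*5/8 + 5/8*1/8 + 4/7*1/4
= 5/18 + 5/64 + 1/7 = 2011/4032

2011/4032


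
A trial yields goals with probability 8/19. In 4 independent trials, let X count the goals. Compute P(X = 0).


P(X=0) = C(4,0) * p^0 * (1-p)^4
= 1 * 1 * 14641/130321
= 14641/130321

14641/130321


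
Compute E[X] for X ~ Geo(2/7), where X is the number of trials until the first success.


For geometric (trials until first success), E[X] = 1/p = 1/(2/7) = 7/2

7/2


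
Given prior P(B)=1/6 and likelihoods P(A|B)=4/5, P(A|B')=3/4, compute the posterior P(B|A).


P(A) = P(A|B)P(B) + P(A|B')P(B') = 4/5*1/6 + 3/4*5/6 = 91/120
P(B|A) = P(A|B)P(B)/P(A) = (2/15)/(91/120) = 16/91

16/91


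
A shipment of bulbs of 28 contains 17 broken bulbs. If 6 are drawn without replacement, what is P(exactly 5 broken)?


P(X=5) = C(17,5)*C(11,1) / C(28,6)
= 6188*11 / 376740
= 68068/376740 = 187/1035

187/1035


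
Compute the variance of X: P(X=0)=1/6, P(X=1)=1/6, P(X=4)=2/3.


E[X] = 17/6, E[X^2] = 65/6
Var(X) = E[X^2] - (E[X])^2 = 65/6 - (17/6)^2 = 101/36

101/36


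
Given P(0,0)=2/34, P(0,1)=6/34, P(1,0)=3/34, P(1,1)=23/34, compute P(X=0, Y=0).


Read from table: P(X=0, Y=0) = 2/34 = 1/17

1/17


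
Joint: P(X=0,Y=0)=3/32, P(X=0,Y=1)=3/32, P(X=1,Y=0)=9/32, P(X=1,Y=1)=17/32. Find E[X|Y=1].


P(Y=1) = 20/32
E[X|Y=1] = (0*3 + 1*17)/20 = 17/20

17/20


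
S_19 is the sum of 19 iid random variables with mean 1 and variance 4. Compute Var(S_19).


By independence, Var(S_n) = n*Var(X_1) = 19*4 = 76

76


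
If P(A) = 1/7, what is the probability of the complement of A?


P(A') = 1 - P(A) = 1 - 1/7 = 6/7

6/7


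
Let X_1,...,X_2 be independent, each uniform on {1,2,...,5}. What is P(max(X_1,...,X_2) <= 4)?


P(max <= 4) = P(all X_i <= 4) = (P(X_1 <= 4))^2
= (4/5)^2 = 16/25

16/25


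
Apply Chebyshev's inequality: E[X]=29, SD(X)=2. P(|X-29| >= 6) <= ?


k = 6/2 = 3
Chebyshev: P(|X-mu| >= k*sigma) <= 1/k^2 = 1/3^2 = 1/9

1/9


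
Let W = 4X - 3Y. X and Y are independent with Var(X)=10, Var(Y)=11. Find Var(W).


Independence => Cov(X,Y)=0
Var(4X - 3Y) = 4^2*Var(X) + (-3)^2*Var(Y)
= 16*10 + 9*11 = 259

259


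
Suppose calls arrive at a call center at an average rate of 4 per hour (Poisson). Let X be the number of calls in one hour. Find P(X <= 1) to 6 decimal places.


P(X<=1) = e^(-4)*4^0/0! + e^(-4)*4^1/1!
≈ 0.0183156389 + 0.0732625556
= 0.0915781945
≈ 0.091578

0.091578


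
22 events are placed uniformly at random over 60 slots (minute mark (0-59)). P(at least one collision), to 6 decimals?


P(all different) = prod((60-i)/60 for i=0..21) = 0.012087
P(at least one match) = 1 - 0.012087 = 0.987913

0.987913


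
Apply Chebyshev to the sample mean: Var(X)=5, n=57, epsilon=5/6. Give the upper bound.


Var(Xbar) = Var(X)/n = 5/57
Chebyshev: P(|Xbar-mu| >= 5/6) <= Var(Xbar)/(5/6)^2 = (5/57)/(25/36) = 12/95

12/95


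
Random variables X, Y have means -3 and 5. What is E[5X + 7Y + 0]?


E[5X + 7Y + 0] = 5*E[X] + 7*E[Y] + 0
= (5)*(-3) + (7)*(5) + (0)
= -15 + 35 + 0 = 20

20


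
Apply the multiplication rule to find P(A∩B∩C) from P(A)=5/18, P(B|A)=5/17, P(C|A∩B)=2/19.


P(A∩B∩C) = P(A) * P(B|A) * P(C|A∩B)
= 5/18 * 5/17 * 2/19
= 25/306 * 2/19 = 25/2907

25/2907


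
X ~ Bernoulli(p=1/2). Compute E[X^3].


For Bernoulli: X in {0,1}
E[X^3] = 0^3*(1-1/2) + 1^3*1/2 = 1/2

1/2


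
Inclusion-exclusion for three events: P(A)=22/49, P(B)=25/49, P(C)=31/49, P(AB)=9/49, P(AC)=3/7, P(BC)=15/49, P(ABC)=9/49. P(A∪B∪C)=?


P(A∪B∪C) = P(A)+P(B)+P(C) - P(AB)-P(AC)-P(BC) + P(ABC)
= 22/49+25/49+31/49 - 9/49-3/7-15/49 + 9/49
= 6/7

6/7


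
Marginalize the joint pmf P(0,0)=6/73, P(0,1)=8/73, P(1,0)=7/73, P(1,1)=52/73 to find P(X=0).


P(X=0) = P(0,0)+P(0,1) = 6/73 + 8/73 = 14/73

14/73


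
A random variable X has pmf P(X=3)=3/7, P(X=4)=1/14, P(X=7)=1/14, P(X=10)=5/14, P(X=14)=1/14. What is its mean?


E[X] = sum(x * P(x))
= 3*3/7 + 4*1/14 + 7*1/14 + 10*5/14 + 14*1/14
= 93/14

93/14


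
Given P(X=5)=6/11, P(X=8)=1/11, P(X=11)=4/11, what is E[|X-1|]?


E[|X-1|] = sum(g(x)*P(x))
= 4*6/11 + 7*1/11 + 10*4/11
= 71/11

71/11


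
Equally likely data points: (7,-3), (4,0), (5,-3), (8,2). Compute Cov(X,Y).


E[X]=6, E[Y]=-1, E[XY]=-5
Cov(X,Y) = E[XY] - E[X]E[Y] = -5 - 6*-1 = 1

1


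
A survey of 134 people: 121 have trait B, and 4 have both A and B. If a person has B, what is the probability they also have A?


P(A|B) = P(A∩B)/P(B) = (4/134)/(121/134) = 4/121

4/121


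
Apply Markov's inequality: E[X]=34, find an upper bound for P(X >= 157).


Markov: P(X >= a) <= E[X]/a
P(X >= 157) <= 34/157

34/157


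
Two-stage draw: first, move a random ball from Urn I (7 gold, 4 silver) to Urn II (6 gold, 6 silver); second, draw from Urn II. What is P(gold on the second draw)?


P(transfer gold) = 7/11; P(transfer silver) = 4/11
If gold transferred: Urn II has 7 gold of 13, so P(gold|gold moved) = 7/13
If silver transferred: Urn II has 6 gold of 13, so P(gold|silver moved) = 6/13
By total probability: P(gold) = 7/11*7/13 + 4/11*6/13 = 73/143

73/143


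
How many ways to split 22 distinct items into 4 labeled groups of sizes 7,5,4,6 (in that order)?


22! = 1124000727777607680000
Denominator: 7!=5040 * 5!=120 * 4!=24 * 6!=720
Coefficient = 1124000727777607680000 / 10450944000 = 107550162720

107550162720


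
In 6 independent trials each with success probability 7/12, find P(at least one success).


P(at least one) = 1 - P(none)
P(none) = (1 - 7/12)^6 = (5/12)^6 = 15625/2985984
P(at least one) = 1 - 15625/2985984 = 2970359/2985984

2970359/2985984


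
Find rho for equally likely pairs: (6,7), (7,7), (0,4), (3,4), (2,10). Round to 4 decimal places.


Cov(X,Y) = 1.5600, Var(X) = 6.6400, Var(Y) = 5.0400
rho = Cov/(sqrt(VarX)*sqrt(VarY)) = 0.2697

0.2697


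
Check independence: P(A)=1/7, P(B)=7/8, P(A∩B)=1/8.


P(A)*P(B) = 1/7*7/8 = 1/8
P(A∩B) = 1/8, which equals P(A)P(B), so independent

Yes, A and B are independent


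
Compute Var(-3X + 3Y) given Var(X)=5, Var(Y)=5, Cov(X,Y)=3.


Var(-3X + 3Y) = (-3)^2*Var(X) + 3^2*Var(Y) + 2*(-3)*3*Cov(X,Y)
= 9*5 + 9*5 - 18*3
= 45 + 45 - 54 = 36

36
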